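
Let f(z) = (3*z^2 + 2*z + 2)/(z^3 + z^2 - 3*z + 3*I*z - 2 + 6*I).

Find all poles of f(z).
The singularities of f are the zeros of the denominator. Factoring,
  z^3 + z^2 - 3*z + 3*I*z - 2 + 6*I = (z + 2)*(z + 1 - I)*(z - 2 + I)
so the candidates are z = -2, z = -1 + I, z = 2 - I.

Check the numerator P(z) = 3*z^2 + 2*z + 2 at each one:
  P(-2) = 10 ≠ 0, so z = -2 is a (simple) pole.
  P(-1 + I) = -4*I ≠ 0, so z = -1 + I is a (simple) pole.
  P(2 - I) = 15 - 14*I ≠ 0, so z = 2 - I is a (simple) pole.

Poles of f: {-2, -1 + I, 2 - I}

Final answer: {-2, -1 + I, 2 - I}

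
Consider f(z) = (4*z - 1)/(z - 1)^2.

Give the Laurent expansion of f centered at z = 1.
Put w = z - (1), i.e. z = w + 1. The denominator is w^2, so it suffices to rewrite the numerator in powers of w.

P(z) = 4*z - 1
P(w + 1) = 3 + 4*w

Dividing each term by w^2:
  f = 3/w^2 + 4/w

Substituting back w = z - 1:
  f(z) = 3/(z - 1)^2 + 4/(z - 1)

The series is finite because the numerator is a polynomial; the negative powers form the principal part, and the coefficient of 1/(z - 1) gives Res(f, 1) = 4.

Final answer: 3/(z - 1)^2 + 4/(z - 1)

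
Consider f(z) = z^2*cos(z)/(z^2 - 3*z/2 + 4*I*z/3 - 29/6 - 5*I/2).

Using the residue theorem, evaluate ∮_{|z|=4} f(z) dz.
By the residue theorem, ∮_C f(z) dz = 2πi · (sum of the residues of f at the poles inside |z| = 4).

The denominator factors as (z + 3/2 + I)*(z - 3 + I/3), so the singularities of f are simple poles at z = -3/2 - I, z = 3 - I/3.
  |-3/2 - I|² = 13/4 < 16 = 4², so this pole is inside the contour.
  |3 - I/3|² = 82/9 < 16 = 4², so this pole is inside the contour.

With P(z) = z^2*cos(z) and Q(z) = z^2 - 3*z/2 + 4*I*z/3 - 29/6 - 5*I/2, each pole is simple, so Res(f, z₀) = P(z₀)/Q'(z₀) with Q'(z) = 2*z - 3/2 + 4*I/3.
  Res(f, -3/2 - I) = P(-3/2 - I)/Q'(-3/2 - I) = ((5/4 + 3*I)*cos(3/2 + I))/(-9/2 - 2*I/3) = (-549/1490 - 456*I/745)*cos(3/2 + I)
  Res(f, 3 - I/3) = P(3 - I/3)/Q'(3 - I/3) = ((80/9 - 2*I)*cos(3 - I/3))/(9/2 + 2*I/3) = (1392/745 - 1612*I/2235)*cos(3 - I/3)

Sum of residues inside C: (-549/1490 - 456*I/745)*cos(3/2 + I) + (1392/745 - 1612*I/2235)*cos(3 - I/3)
∮_C f(z) dz = 2πi · ((-549/1490 - 456*I/745)*cos(3/2 + I) + (1392/745 - 1612*I/2235)*cos(3 - I/3)) = pi*(3224/2235 + 2784*I/745)*cos(3 - I/3) + pi*(912/745 - 549*I/745)*cos(3/2 + I)

Final answer: pi*(3224/2235 + 2784*I/745)*cos(3 - I/3) + pi*(912/745 - 549*I/745)*cos(3/2 + I)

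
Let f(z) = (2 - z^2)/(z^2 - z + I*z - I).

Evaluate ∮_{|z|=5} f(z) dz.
pi*(-2 - 2*I)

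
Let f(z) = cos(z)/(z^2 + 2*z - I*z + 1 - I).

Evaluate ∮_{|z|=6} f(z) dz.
By the residue theorem, ∮_C f(z) dz = 2πi · (sum of the residues of f at the poles inside |z| = 6).

The denominator factors as (z + 1 - I)*(z + 1), so the singularities of f are simple poles at z = -1 + I, z = -1.
  |-1 + I|² = 2 < 36 = 6², so this pole is inside the contour.
  |-1|² = 1 < 36 = 6², so this pole is inside the contour.

With P(z) = cos(z) and Q(z) = z^2 + 2*z - I*z + 1 - I, each pole is simple, so Res(f, z₀) = P(z₀)/Q'(z₀) with Q'(z) = 2*z + 2 - I.
  Res(f, -1 + I) = P(-1 + I)/Q'(-1 + I) = (cos(1 - I))/(I) = -I*cos(1 - I)
  Res(f, -1) = P(-1)/Q'(-1) = (cos(1))/(-I) = I*cos(1)

Sum of residues inside C: -I*cos(1 - I) + I*cos(1)
∮_C f(z) dz = 2πi · (-I*cos(1 - I) + I*cos(1)) = -2*pi*cos(1) + 2*pi*cos(1 - I)

Final answer: -2*pi*cos(1) + 2*pi*cos(1 - I)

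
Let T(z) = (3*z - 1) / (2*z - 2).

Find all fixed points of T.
{5/4 - sqrt(17)/4, sqrt(17)/4 + 5/4}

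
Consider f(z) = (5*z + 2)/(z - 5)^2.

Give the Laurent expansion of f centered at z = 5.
Put w = z - (5), i.e. z = w + 5. The denominator is w^2, so it suffices to rewrite the numerator in powers of w.

P(z) = 5*z + 2
P(w + 5) = 27 + 5*w

Dividing each term by w^2:
  f = 27/w^2 + 5/w

Substituting back w = z - 5:
  f(z) = 27/(z - 5)^2 + 5/(z - 5)

The series is finite because the numerator is a polynomial; the negative powers form the principal part, and the coefficient of 1/(z - 5) gives Res(f, 5) = 5.

Final answer: 27/(z - 5)^2 + 5/(z - 5)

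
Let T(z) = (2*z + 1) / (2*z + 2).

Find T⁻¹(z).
Set w = T(z) = (2*z + 1) / (2*z + 2) and solve for z:
  w*(2*z + 2) = 2*z + 1
  2*w + z*(2*w - 2) - 1 = 0
  z*(2*w - 2) = 1 - 2*w
  z = (2*w - 1)/(2 - 2*w)
Renaming the variable, T⁻¹(z) = (2*z - 1)/(-2*z + 2) = (-2*z + 1)/(2*z - 2).
(Check: ad - bc = 2 ≠ 0, so T is invertible.)

Final answer: (-2*z + 1)/(2*z - 2)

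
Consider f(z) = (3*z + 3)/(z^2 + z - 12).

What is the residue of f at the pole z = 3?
Write f(z) = P(z)/Q(z) with P(z) = 3*z + 3 and Q(z) = z^2 + z - 12.
The denominator factors as Q(z) = (z - 3)*(z + 4), so z = 3 is a simple zero of Q and P is analytic there; z = 3 is therefore a simple pole and
  Res(f, z₀) = P(z₀)/Q'(z₀).

Q'(z) = 2*z + 1, so Q'(3) = 7.
P(3) = 12.

Res(f, 3) = (12)/(7) = 12/7

Final answer: 12/7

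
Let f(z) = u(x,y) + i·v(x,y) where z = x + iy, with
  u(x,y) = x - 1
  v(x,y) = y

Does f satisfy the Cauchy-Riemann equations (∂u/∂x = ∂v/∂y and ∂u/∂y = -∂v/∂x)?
∂u/∂x = 1
∂v/∂y = 1
∂u/∂y = 0
∂v/∂x = 0
∂u/∂x = ∂v/∂y and ∂u/∂y = -∂v/∂x hold identically; f is analytic.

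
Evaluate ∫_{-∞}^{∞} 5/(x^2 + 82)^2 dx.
Let f(z) = 5/(z^2 + 82)^2. The denominator has no real zeros and deg Q - deg P = 4 ≥ 2, so the integral of f over the upper semicircle |z| = R tends to 0 as R → ∞. Closing the contour in the upper half-plane,
  ∫_{-∞}^{∞} f(x) dx = 2πi · Σ Res(f, z_k)  over the poles with Im z_k > 0.

Zeros of the denominator: z^2 + 82 = 0 gives z = ±sqrt(82)*I.
Upper half-plane: z = sqrt(82)*I (a pole of order 2).

Write f(z) = g(z)/(z - sqrt(82)*I)^2 with g(z) = 5/(z + sqrt(82)*I)^2. For a double pole, Res(f, z₀) = g'(z₀):
  g'(z) = -10/(z + sqrt(82)*I)^3
  Res(f, sqrt(82)*I) = g'(sqrt(82)*I) = -5*sqrt(82)*I/26896

∫_{-∞}^{∞} f(x) dx = 2πi · (-5*sqrt(82)*I/26896) = 5*sqrt(82)*pi/13448

Final answer: 5*sqrt(82)*pi/13448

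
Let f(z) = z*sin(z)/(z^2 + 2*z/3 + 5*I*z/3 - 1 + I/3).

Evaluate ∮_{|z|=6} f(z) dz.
By the residue theorem, ∮_C f(z) dz = 2πi · (sum of the residues of f at the poles inside |z| = 6).

The denominator factors as (z - 1/3 + 2*I/3)*(z + 1 + I), so the singularities of f are simple poles at z = 1/3 - 2*I/3, z = -1 - I.
  |1/3 - 2*I/3|² = 5/9 < 36 = 6², so this pole is inside the contour.
  |-1 - I|² = 2 < 36 = 6², so this pole is inside the contour.

With P(z) = z*sin(z) and Q(z) = z^2 + 2*z/3 + 5*I*z/3 - 1 + I/3, each pole is simple, so Res(f, z₀) = P(z₀)/Q'(z₀) with Q'(z) = 2*z + 2/3 + 5*I/3.
  Res(f, 1/3 - 2*I/3) = P(1/3 - 2*I/3)/Q'(1/3 - 2*I/3) = ((1/3 - 2*I/3)*sin(1/3 - 2*I/3))/(4/3 + I/3) = (2/17 - 9*I/17)*sin(1/3 - 2*I/3)
  Res(f, -1 - I) = P(-1 - I)/Q'(-1 - I) = ((1 + I)*sin(1 + I))/(-4/3 - I/3) = (-15/17 - 9*I/17)*sin(1 + I)

Sum of residues inside C: (-15/17 - 9*I/17)*sin(1 + I) + (2/17 - 9*I/17)*sin(1/3 - 2*I/3)
∮_C f(z) dz = 2πi · ((-15/17 - 9*I/17)*sin(1 + I) + (2/17 - 9*I/17)*sin(1/3 - 2*I/3)) = pi*(18/17 - 30*I/17)*sin(1 + I) + pi*(18/17 + 4*I/17)*sin(1/3 - 2*I/3)

Final answer: pi*(18/17 - 30*I/17)*sin(1 + I) + pi*(18/17 + 4*I/17)*sin(1/3 - 2*I/3)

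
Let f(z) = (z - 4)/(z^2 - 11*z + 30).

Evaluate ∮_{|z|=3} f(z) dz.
By the residue theorem, ∮_C f(z) dz = 2πi · (sum of the residues of f at the poles inside |z| = 3).

The denominator factors as (z - 5)*(z - 6), so the singularities of f are simple poles at z = 5, z = 6.
  |5|² = 25 > 9 = 3², so this pole is outside the contour.
  |6|² = 36 > 9 = 3², so this pole is outside the contour.

No pole lies inside the contour, so f is analytic on and inside C and the integral is 0 (Cauchy's theorem).

Final answer: 0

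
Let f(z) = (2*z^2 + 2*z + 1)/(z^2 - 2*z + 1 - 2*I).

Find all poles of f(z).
The singularities of f are the zeros of the denominator. Factoring,
  z^2 - 2*z + 1 - 2*I = (z - 2 - I)*(z + I)
so the candidates are z = 2 + I, z = -I.

Check the numerator P(z) = 2*z^2 + 2*z + 1 at each one:
  P(2 + I) = 11 + 10*I ≠ 0, so z = 2 + I is a (simple) pole.
  P(-I) = -1 - 2*I ≠ 0, so z = -I is a (simple) pole.

Poles of f: {-I, 2 + I}

Final answer: {-I, 2 + I}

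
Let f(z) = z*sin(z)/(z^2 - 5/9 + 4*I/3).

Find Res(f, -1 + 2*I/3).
Write f(z) = P(z)/Q(z) with P(z) = z*sin(z) and Q(z) = z^2 - 5/9 + 4*I/3.
The denominator factors as Q(z) = (z - 1 + 2*I/3)*(z + 1 - 2*I/3), so z = -1 + 2*I/3 is a simple zero of Q and P is analytic there; z = -1 + 2*I/3 is therefore a simple pole and
  Res(f, z₀) = P(z₀)/Q'(z₀).

Q'(z) = 2*z, so Q'(-1 + 2*I/3) = -2 + 4*I/3.
P(-1 + 2*I/3) = (1 - 2*I/3)*sin(1 - 2*I/3).

Res(f, -1 + 2*I/3) = ((1 - 2*I/3)*sin(1 - 2*I/3))/(-2 + 4*I/3) = -sin(1 - 2*I/3)/2

Final answer: -sin(1 - 2*I/3)/2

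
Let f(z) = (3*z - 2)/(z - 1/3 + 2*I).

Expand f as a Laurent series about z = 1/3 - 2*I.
Put w = z - (1/3 - 2*I), i.e. z = w + 1/3 - 2*I. The denominator is w, so it suffices to rewrite the numerator in powers of w.

P(z) = 3*z - 2
P(w + 1/3 - 2*I) = -1 - 6*I + 3*w

Dividing each term by w:
  f = (-1 - 6*I)/w + 3

Substituting back w = z - 1/3 + 2*I:
  f(z) = (-1 - 6*I)/(z - 1/3 + 2*I) + 3

The series is finite because the numerator is a polynomial; the negative powers form the principal part, and the coefficient of 1/(z - 1/3 + 2*I) gives Res(f, 1/3 - 2*I) = -1 - 6*I.

Final answer: (-1 - 6*I)/(z - 1/3 + 2*I) + 3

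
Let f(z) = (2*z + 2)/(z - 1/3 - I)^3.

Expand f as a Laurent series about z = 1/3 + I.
Put w = z - (1/3 + I), i.e. z = w + 1/3 + I. The denominator is w^3, so it suffices to rewrite the numerator in powers of w.

P(z) = 2*z + 2
P(w + 1/3 + I) = 8/3 + 2*I + 2*w

Dividing each term by w^3:
  f = (8/3 + 2*I)/w^3 + 2/w^2

Substituting back w = z - 1/3 - I:
  f(z) = (8/3 + 2*I)/(z - 1/3 - I)^3 + 2/(z - 1/3 - I)^2

The series is finite because the numerator is a polynomial; the negative powers form the principal part.

Final answer: (8/3 + 2*I)/(z - 1/3 - I)^3 + 2/(z - 1/3 - I)^2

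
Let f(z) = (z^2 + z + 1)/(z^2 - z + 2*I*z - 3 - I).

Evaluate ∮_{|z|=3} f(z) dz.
By the residue theorem, ∮_C f(z) dz = 2πi · (sum of the residues of f at the poles inside |z| = 3).

The denominator factors as (z - 2 + I)*(z + 1 + I), so the singularities of f are simple poles at z = 2 - I, z = -1 - I.
  |2 - I|² = 5 < 9 = 3², so this pole is inside the contour.
  |-1 - I|² = 2 < 9 = 3², so this pole is inside the contour.

With P(z) = z^2 + z + 1 and Q(z) = z^2 - z + 2*I*z - 3 - I, each pole is simple, so Res(f, z₀) = P(z₀)/Q'(z₀) with Q'(z) = 2*z - 1 + 2*I.
  Res(f, 2 - I) = P(2 - I)/Q'(2 - I) = (6 - 5*I)/(3) = 2 - 5*I/3
  Res(f, -1 - I) = P(-1 - I)/Q'(-1 - I) = (I)/(-3) = -I/3

Sum of residues inside C: 2 - 2*I
∮_C f(z) dz = 2πi · (2 - 2*I) = pi*(4 + 4*I)

Final answer: pi*(4 + 4*I)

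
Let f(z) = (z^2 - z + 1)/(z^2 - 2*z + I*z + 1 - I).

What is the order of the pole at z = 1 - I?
Factor the denominator:
  z^2 - 2*z + I*z + 1 - I = (z - 1 + I)*(z - 1)

The numerator P(z) = z^2 - z + 1 has P(1 - I) = -I ≠ 0, so no factor of (z - 1 + I) cancels.
Near z = 1 - I we can therefore write f(z) = g(z)/(z - 1 + I) with g analytic at 1 - I and g(1 - I) ≠ 0 (g is the numerator divided by the remaining denominator factors).

Hence z = 1 - I is a pole of order 1.

Final answer: 1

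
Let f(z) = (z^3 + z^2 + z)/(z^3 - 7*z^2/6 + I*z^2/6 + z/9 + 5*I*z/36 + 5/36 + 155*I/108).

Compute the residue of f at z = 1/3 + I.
Write f(z) = P(z)/Q(z) with P(z) = z^3 + z^2 + z and Q(z) = z^3 - 7*z^2/6 + I*z^2/6 + z/9 + 5*I*z/36 + 5/36 + 155*I/108.
The denominator factors as Q(z) = (z - 3/2 + 2*I/3)*(z - 1/3 - I)*(z + 2/3 + I/2), so z = 1/3 + I is a simple zero of Q and P is analytic there; z = 1/3 + I is therefore a simple pole and
  Res(f, z₀) = P(z₀)/Q'(z₀).

Q'(z) = 3*z^2 - 7*z/3 + I*z/3 + 1/9 + 5*I/36, so Q'(1/3 + I) = -11/3 - I/12.
P(1/3 + I) = -41/27 + I.

Res(f, 1/3 + I) = (-41/27 + I)/(-11/3 - I/12) = 7108/17433 - 4916*I/17433

Final answer: 7108/17433 - 4916*I/17433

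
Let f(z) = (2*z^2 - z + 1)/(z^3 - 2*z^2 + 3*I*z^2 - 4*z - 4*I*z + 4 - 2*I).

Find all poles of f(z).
The singularities of f are the zeros of the denominator. Factoring,
  z^3 - 2*z^2 + 3*I*z^2 - 4*z - 4*I*z + 4 - 2*I = (z + 1 + I)*(z - 1 + I)*(z - 2 + I)
so the candidates are z = -1 - I, z = 1 - I, z = 2 - I.

Check the numerator P(z) = 2*z^2 - z + 1 at each one:
  P(-1 - I) = 2 + 5*I ≠ 0, so z = -1 - I is a (simple) pole.
  P(1 - I) = -3*I ≠ 0, so z = 1 - I is a (simple) pole.
  P(2 - I) = 5 - 7*I ≠ 0, so z = 2 - I is a (simple) pole.

Poles of f: {-1 - I, 1 - I, 2 - I}

Final answer: {-1 - I, 1 - I, 2 - I}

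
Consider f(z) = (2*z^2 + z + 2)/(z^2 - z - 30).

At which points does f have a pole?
{-5, 6}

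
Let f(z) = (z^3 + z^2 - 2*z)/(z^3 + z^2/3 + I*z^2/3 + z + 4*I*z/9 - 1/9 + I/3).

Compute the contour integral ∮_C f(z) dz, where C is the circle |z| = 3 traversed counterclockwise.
pi*(2/3 + 4*I/3)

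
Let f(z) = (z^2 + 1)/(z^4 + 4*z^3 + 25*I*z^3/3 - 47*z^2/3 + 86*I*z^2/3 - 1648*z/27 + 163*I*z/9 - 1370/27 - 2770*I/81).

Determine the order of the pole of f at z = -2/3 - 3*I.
Factor the denominator:
  z^4 + 4*z^3 + 25*I*z^3/3 - 47*z^2/3 + 86*I*z^2/3 - 1648*z/27 + 163*I*z/9 - 1370/27 - 2770*I/81 = (z + 2/3 + 3*I)^3*(z + 2 - 2*I/3)

The numerator P(z) = z^2 + 1 has P(-2/3 - 3*I) = -68/9 + 4*I ≠ 0, so no factor of (z + 2/3 + 3*I) cancels.
Near z = -2/3 - 3*I we can therefore write f(z) = g(z)/(z + 2/3 + 3*I)^3 with g analytic at -2/3 - 3*I and g(-2/3 - 3*I) ≠ 0 (g is the numerator divided by the remaining denominator factors).

Hence z = -2/3 - 3*I is a pole of order 3.

Final answer: 3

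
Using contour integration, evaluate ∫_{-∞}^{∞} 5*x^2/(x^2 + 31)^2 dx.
Let f(z) = 5*z^2/(z^2 + 31)^2. The denominator has no real zeros and deg Q - deg P = 2 ≥ 2, so the integral of f over the upper semicircle |z| = R tends to 0 as R → ∞. Closing the contour in the upper half-plane,
  ∫_{-∞}^{∞} f(x) dx = 2πi · Σ Res(f, z_k)  over the poles with Im z_k > 0.

Zeros of the denominator: z^2 + 31 = 0 gives z = ±sqrt(31)*I.
Upper half-plane: z = sqrt(31)*I (a pole of order 2).

Write f(z) = g(z)/(z - sqrt(31)*I)^2 with g(z) = 5*z^2/(z + sqrt(31)*I)^2. For a double pole, Res(f, z₀) = g'(z₀):
  g'(z) = 10*sqrt(31)*I*z/(z + sqrt(31)*I)^3
  Res(f, sqrt(31)*I) = g'(sqrt(31)*I) = -5*sqrt(31)*I/124

∫_{-∞}^{∞} f(x) dx = 2πi · (-5*sqrt(31)*I/124) = 5*sqrt(31)*pi/62

Final answer: 5*sqrt(31)*pi/62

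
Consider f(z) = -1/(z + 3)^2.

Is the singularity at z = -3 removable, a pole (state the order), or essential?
Write f(z) = g(z)/(z + 3)^2 with g(z) = -1.
g is entire and g(-3) = -1 ≠ 0, so no factor of (z + 3) cancels: the Laurent expansion of f about z = -3 starts at the power -2, i.e. lim_{z→z₀} (z - z₀)^2 f(z) = -1 is finite and nonzero.
So z = -3 is a pole of order 2.

Final answer: pole of order 2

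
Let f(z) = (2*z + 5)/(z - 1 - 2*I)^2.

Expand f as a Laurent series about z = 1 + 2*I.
Put w = z - (1 + 2*I), i.e. z = w + 1 + 2*I. The denominator is w^2, so it suffices to rewrite the numerator in powers of w.

P(z) = 2*z + 5
P(w + 1 + 2*I) = 7 + 4*I + 2*w

Dividing each term by w^2:
  f = (7 + 4*I)/w^2 + 2/w

Substituting back w = z - 1 - 2*I:
  f(z) = (7 + 4*I)/(z - 1 - 2*I)^2 + 2/(z - 1 - 2*I)

The series is finite because the numerator is a polynomial; the negative powers form the principal part, and the coefficient of 1/(z - 1 - 2*I) gives Res(f, 1 + 2*I) = 2.

Final answer: (7 + 4*I)/(z - 1 - 2*I)^2 + 2/(z - 1 - 2*I)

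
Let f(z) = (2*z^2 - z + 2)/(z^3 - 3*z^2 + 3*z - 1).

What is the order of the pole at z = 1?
3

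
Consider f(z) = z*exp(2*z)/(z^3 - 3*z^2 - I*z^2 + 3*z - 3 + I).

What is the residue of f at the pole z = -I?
Write f(z) = P(z)/Q(z) with P(z) = z*exp(2*z) and Q(z) = z^3 - 3*z^2 - I*z^2 + 3*z - 3 + I.
The denominator factors as Q(z) = (z - 2 - I)*(z + I)*(z - 1 - I), so z = -I is a simple zero of Q and P is analytic there; z = -I is therefore a simple pole and
  Res(f, z₀) = P(z₀)/Q'(z₀).

Q'(z) = 3*z^2 - 6*z - 2*I*z + 3, so Q'(-I) = -2 + 6*I.
P(-I) = -I*exp(-2*I).

Res(f, -I) = (-I*exp(-2*I))/(-2 + 6*I) = (-3/20 + I/20)*exp(-2*I)

Final answer: (-3/20 + I/20)*exp(-2*I)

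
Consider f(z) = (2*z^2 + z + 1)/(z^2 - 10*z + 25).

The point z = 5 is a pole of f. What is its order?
2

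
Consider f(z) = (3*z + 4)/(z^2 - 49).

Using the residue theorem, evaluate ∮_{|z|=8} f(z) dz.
By the residue theorem, ∮_C f(z) dz = 2πi · (sum of the residues of f at the poles inside |z| = 8).

The denominator factors as (z + 7)*(z - 7), so the singularities of f are simple poles at z = -7, z = 7.
  |-7|² = 49 < 64 = 8², so this pole is inside the contour.
  |7|² = 49 < 64 = 8², so this pole is inside the contour.

With P(z) = 3*z + 4 and Q(z) = z^2 - 49, each pole is simple, so Res(f, z₀) = P(z₀)/Q'(z₀) with Q'(z) = 2*z.
  Res(f, -7) = P(-7)/Q'(-7) = (-17)/(-14) = 17/14
  Res(f, 7) = P(7)/Q'(7) = (25)/(14) = 25/14

Sum of residues inside C: 3
∮_C f(z) dz = 2πi · (3) = 6*I*pi

Final answer: 6*I*pi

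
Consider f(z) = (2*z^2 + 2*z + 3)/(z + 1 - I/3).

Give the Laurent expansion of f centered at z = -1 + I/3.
Put w = z - (-1 + I/3), i.e. z = w - 1 + I/3. The denominator is w, so it suffices to rewrite the numerator in powers of w.

P(z) = 2*z^2 + 2*z + 3
P(w - 1 + I/3) = 25/9 - 2*I/3 + (-2 + 4*I/3)*w + 2*w^2

Dividing each term by w:
  f = (25/9 - 2*I/3)/w - 2 + 4*I/3 + 2*w

Substituting back w = z + 1 - I/3:
  f(z) = (25/9 - 2*I/3)/(z + 1 - I/3) - 2 + 4*I/3 + 2*(z + 1 - I/3)

The series is finite because the numerator is a polynomial; the negative powers form the principal part, and the coefficient of 1/(z + 1 - I/3) gives Res(f, -1 + I/3) = 25/9 - 2*I/3.

Final answer: (25/9 - 2*I/3)/(z + 1 - I/3) - 2 + 4*I/3 + 2*(z + 1 - I/3)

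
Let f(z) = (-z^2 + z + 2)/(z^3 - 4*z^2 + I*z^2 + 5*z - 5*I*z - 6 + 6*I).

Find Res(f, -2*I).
Write f(z) = P(z)/Q(z) with P(z) = -z^2 + z + 2 and Q(z) = z^3 - 4*z^2 + I*z^2 + 5*z - 5*I*z - 6 + 6*I.
The denominator factors as Q(z) = (z - 1 - I)*(z + 2*I)*(z - 3), so z = -2*I is a simple zero of Q and P is analytic there; z = -2*I is therefore a simple pole and
  Res(f, z₀) = P(z₀)/Q'(z₀).

Q'(z) = 3*z^2 - 8*z + 2*I*z + 5 - 5*I, so Q'(-2*I) = -3 + 11*I.
P(-2*I) = 6 - 2*I.

Res(f, -2*I) = (6 - 2*I)/(-3 + 11*I) = -4/13 - 6*I/13

Final answer: -4/13 - 6*I/13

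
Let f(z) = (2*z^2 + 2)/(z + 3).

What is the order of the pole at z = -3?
Factor the denominator:
  z + 3 = (z + 3)

The numerator P(z) = 2*z^2 + 2 has P(-3) = 20 ≠ 0, so no factor of (z + 3) cancels.
Near z = -3 we can therefore write f(z) = g(z)/(z + 3) with g analytic at -3 and g(-3) ≠ 0 (g is just the numerator).

Hence z = -3 is a pole of order 1.

Final answer: 1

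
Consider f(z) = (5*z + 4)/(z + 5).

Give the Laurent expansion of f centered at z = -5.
Put w = z - (-5), i.e. z = w - 5. The denominator is w, so it suffices to rewrite the numerator in powers of w.

P(z) = 5*z + 4
P(w - 5) = -21 + 5*w

Dividing each term by w:
  f = -21/w + 5

Substituting back w = z + 5:
  f(z) = -21/(z + 5) + 5

The series is finite because the numerator is a polynomial; the negative powers form the principal part, and the coefficient of 1/(z + 5) gives Res(f, -5) = -21.

Final answer: -21/(z + 5) + 5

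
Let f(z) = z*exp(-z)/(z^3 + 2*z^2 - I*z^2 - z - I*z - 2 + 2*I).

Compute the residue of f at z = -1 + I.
(1/5 - 2*I/5)*exp(1 - I)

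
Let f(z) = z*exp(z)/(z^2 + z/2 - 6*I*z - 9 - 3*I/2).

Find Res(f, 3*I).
Write f(z) = P(z)/Q(z) with P(z) = z*exp(z) and Q(z) = z^2 + z/2 - 6*I*z - 9 - 3*I/2.
The denominator factors as Q(z) = (z - 3*I)*(z + 1/2 - 3*I), so z = 3*I is a simple zero of Q and P is analytic there; z = 3*I is therefore a simple pole and
  Res(f, z₀) = P(z₀)/Q'(z₀).

Q'(z) = 2*z + 1/2 - 6*I, so Q'(3*I) = 1/2.
P(3*I) = 3*I*exp(3*I).

Res(f, 3*I) = (3*I*exp(3*I))/(1/2) = 6*I*exp(3*I)

Final answer: 6*I*exp(3*I)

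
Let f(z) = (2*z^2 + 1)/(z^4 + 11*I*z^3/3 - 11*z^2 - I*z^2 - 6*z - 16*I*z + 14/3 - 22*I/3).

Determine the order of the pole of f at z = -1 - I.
Factor the denominator:
  z^4 + 11*I*z^3/3 - 11*z^2 - I*z^2 - 6*z - 16*I*z + 14/3 - 22*I/3 = (z + 1 + I)^3*(z - 3 + 2*I/3)

The numerator P(z) = 2*z^2 + 1 has P(-1 - I) = 1 + 4*I ≠ 0, so no factor of (z + 1 + I) cancels.
Near z = -1 - I we can therefore write f(z) = g(z)/(z + 1 + I)^3 with g analytic at -1 - I and g(-1 - I) ≠ 0 (g is the numerator divided by the remaining denominator factors).

Hence z = -1 - I is a pole of order 3.

Final answer: 3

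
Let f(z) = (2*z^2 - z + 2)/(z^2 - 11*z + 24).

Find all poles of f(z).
The singularities of f are the zeros of the denominator. Factoring,
  z^2 - 11*z + 24 = (z - 3)*(z - 8)
so the candidates are z = 3, z = 8.

Check the numerator P(z) = 2*z^2 - z + 2 at each one:
  P(3) = 17 ≠ 0, so z = 3 is a (simple) pole.
  P(8) = 122 ≠ 0, so z = 8 is a (simple) pole.

Poles of f: {3, 8}

Final answer: {3, 8}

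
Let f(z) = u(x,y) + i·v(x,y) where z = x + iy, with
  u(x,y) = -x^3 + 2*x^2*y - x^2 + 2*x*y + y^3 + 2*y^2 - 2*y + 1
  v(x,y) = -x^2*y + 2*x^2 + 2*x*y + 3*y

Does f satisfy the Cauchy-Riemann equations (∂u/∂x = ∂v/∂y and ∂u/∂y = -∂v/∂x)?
∂u/∂x = -3*x^2 + 4*x*y - 2*x + 2*y
∂v/∂y = -x^2 + 2*x + 3
∂u/∂y = 2*x^2 + 2*x + 3*y^2 + 4*y - 2
∂v/∂x = -2*x*y + 4*x + 2*y
∂u/∂x ≠ ∂v/∂y and ∂u/∂y ≠ -∂v/∂x; the Cauchy-Riemann equations are not satisfied, so f is not analytic.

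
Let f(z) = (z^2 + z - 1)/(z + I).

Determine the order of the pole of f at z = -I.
Factor the denominator:
  z + I = (z + I)

The numerator P(z) = z^2 + z - 1 has P(-I) = -2 - I ≠ 0, so no factor of (z + I) cancels.
Near z = -I we can therefore write f(z) = g(z)/(z + I) with g analytic at -I and g(-I) ≠ 0 (g is just the numerator).

Hence z = -I is a pole of order 1.

Final answer: 1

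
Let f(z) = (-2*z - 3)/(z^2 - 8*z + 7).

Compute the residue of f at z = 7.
-17/6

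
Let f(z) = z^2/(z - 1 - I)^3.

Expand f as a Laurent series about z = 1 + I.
Put w = z - (1 + I), i.e. z = w + 1 + I. The denominator is w^3, so it suffices to rewrite the numerator in powers of w.

P(z) = z^2
P(w + 1 + I) = 2*I + (2 + 2*I)*w + w^2

Dividing each term by w^3:
  f = 2*I/w^3 + (2 + 2*I)/w^2 + 1/w

Substituting back w = z - 1 - I:
  f(z) = 2*I/(z - 1 - I)^3 + (2 + 2*I)/(z - 1 - I)^2 + 1/(z - 1 - I)

The series is finite because the numerator is a polynomial; the negative powers form the principal part, and the coefficient of 1/(z - 1 - I) gives Res(f, 1 + I) = 1.

Final answer: 2*I/(z - 1 - I)^3 + (2 + 2*I)/(z - 1 - I)^2 + 1/(z - 1 - I)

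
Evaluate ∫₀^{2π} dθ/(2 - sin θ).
Call the integral J. The integrand is 2π-periodic and we integrate over a full period, so shifting θ does not change the value (θ → θ + π/2 turns sin θ into cos θ; θ → θ + π flips the sign of the trig term). Hence
  J = ∫₀^{2π} dθ/(2 + cos θ).
Put z = e^{iθ}: then cos θ = (z + 1/z)/2, dθ = dz/(iz), and z runs once counterclockwise around |z| = 1:
  J = ∮_{|z|=1} 1/(2 + (z + 1/z)/2) · dz/(iz) = (2/i) ∮_{|z|=1} dz/(z^2 + 4*z + 1).
The roots of z^2 + 4*z + 1 are z = (-2 ± sqrt(2^2 - 1^2)), with sqrt(3) = sqrt(3); their product is 1, so only z₊ = -2 + sqrt(3) lies inside the unit circle (z₋ = -2 - sqrt(3) lies outside).
z₊ is a simple zero of q(z) = z^2 + 4*z + 1, so Res(1/q, z₊) = 1/q'(z₊) with q'(z) = 2*z + 4; and q'(z₊) = (z₊ - z₋) = 2*sqrt(3).
Therefore J = (2/i) · 2πi · 1/(2*sqrt(3)) = 2*pi/(sqrt(3)) = 2*sqrt(3)*pi/3

Final answer: 2*sqrt(3)*pi/3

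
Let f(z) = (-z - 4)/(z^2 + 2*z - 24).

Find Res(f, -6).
-1/5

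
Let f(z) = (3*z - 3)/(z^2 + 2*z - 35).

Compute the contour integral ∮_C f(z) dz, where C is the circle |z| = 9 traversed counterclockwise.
By the residue theorem, ∮_C f(z) dz = 2πi · (sum of the residues of f at the poles inside |z| = 9).

The denominator factors as (z + 7)*(z - 5), so the singularities of f are simple poles at z = -7, z = 5.
  |-7|² = 49 < 81 = 9², so this pole is inside the contour.
  |5|² = 25 < 81 = 9², so this pole is inside the contour.

With P(z) = 3*z - 3 and Q(z) = z^2 + 2*z - 35, each pole is simple, so Res(f, z₀) = P(z₀)/Q'(z₀) with Q'(z) = 2*z + 2.
  Res(f, -7) = P(-7)/Q'(-7) = (-24)/(-12) = 2
  Res(f, 5) = P(5)/Q'(5) = (12)/(12) = 1

Sum of residues inside C: 3
∮_C f(z) dz = 2πi · (3) = 6*I*pi

Final answer: 6*I*pi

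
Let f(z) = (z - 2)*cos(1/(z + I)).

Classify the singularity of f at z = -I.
Let u = z + I. Then
  cos(1/u) = Σ_{k≥0} (-1)^k (1)^(2k)/((2k)!·u^(2k)) = 1 - 1/(2*u^2) + 1/(24*u^4) + ...
which has infinitely many negative powers of u, so cos(1/(z + I)) has an essential singularity at z = -I.
The extra factor z - 2 is a nonzero polynomial; if the product had at most a pole at z = -I, dividing by that polynomial would leave cos(1/(z + I)) with at most a pole too — contradiction. (Equivalently, the product's Laurent series still has infinitely many negative powers.)
So the singularity is essential.

Final answer: essential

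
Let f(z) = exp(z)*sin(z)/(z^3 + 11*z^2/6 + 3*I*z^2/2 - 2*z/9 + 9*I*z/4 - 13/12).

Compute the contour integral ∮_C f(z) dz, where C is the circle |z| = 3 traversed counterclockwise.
pi*(2916/3965 - 1332*I/3965)*exp(-3/2)*sin(3/2) + pi*(12/65 + 12*I/13)*exp(1/3 - I/2)*sin(1/3 - I/2) + pi*(-168/305 + 384*I/305)*exp(-2/3 - I)*sin(2/3 + I)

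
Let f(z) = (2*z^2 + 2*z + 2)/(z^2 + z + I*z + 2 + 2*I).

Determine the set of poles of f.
{-1 + I, -2*I}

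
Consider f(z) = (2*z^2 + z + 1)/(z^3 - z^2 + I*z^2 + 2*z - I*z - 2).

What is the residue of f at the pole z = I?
Write f(z) = P(z)/Q(z) with P(z) = 2*z^2 + z + 1 and Q(z) = z^3 - z^2 + I*z^2 + 2*z - I*z - 2.
The denominator factors as Q(z) = (z + 2*I)*(z - I)*(z - 1), so z = I is a simple zero of Q and P is analytic there; z = I is therefore a simple pole and
  Res(f, z₀) = P(z₀)/Q'(z₀).

Q'(z) = 3*z^2 - 2*z + 2*I*z + 2 - I, so Q'(I) = -3 - 3*I.
P(I) = -1 + I.

Res(f, I) = (-1 + I)/(-3 - 3*I) = -I/3

Final answer: -I/3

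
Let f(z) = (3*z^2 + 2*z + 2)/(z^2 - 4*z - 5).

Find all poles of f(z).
The singularities of f are the zeros of the denominator. Factoring,
  z^2 - 4*z - 5 = (z - 5)*(z + 1)
so the candidates are z = 5, z = -1.

Check the numerator P(z) = 3*z^2 + 2*z + 2 at each one:
  P(5) = 87 ≠ 0, so z = 5 is a (simple) pole.
  P(-1) = 3 ≠ 0, so z = -1 is a (simple) pole.

Poles of f: {-1, 5}

Final answer: {-1, 5}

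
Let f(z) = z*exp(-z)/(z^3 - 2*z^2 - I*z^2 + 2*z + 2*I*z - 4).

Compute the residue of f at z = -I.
Write f(z) = P(z)/Q(z) with P(z) = z*exp(-z) and Q(z) = z^3 - 2*z^2 - I*z^2 + 2*z + 2*I*z - 4.
The denominator factors as Q(z) = (z - 2)*(z + I)*(z - 2*I), so z = -I is a simple zero of Q and P is analytic there; z = -I is therefore a simple pole and
  Res(f, z₀) = P(z₀)/Q'(z₀).

Q'(z) = 3*z^2 - 4*z - 2*I*z + 2 + 2*I, so Q'(-I) = -3 + 6*I.
P(-I) = -I*exp(I).

Res(f, -I) = (-I*exp(I))/(-3 + 6*I) = (-2/15 + I/15)*exp(I)

Final answer: (-2/15 + I/15)*exp(I)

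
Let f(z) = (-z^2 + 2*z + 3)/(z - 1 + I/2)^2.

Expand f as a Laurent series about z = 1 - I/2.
Put w = z - (1 - I/2), i.e. z = w + 1 - I/2. The denominator is w^2, so it suffices to rewrite the numerator in powers of w.

P(z) = -z^2 + 2*z + 3
P(w + 1 - I/2) = 17/4 + I*w - w^2

Dividing each term by w^2:
  f = 17/(4*w^2) + I/w - 1

Substituting back w = z - 1 + I/2:
  f(z) = 17/(4*(z - 1 + I/2)^2) + I/(z - 1 + I/2) - 1

The series is finite because the numerator is a polynomial; the negative powers form the principal part, and the coefficient of 1/(z - 1 + I/2) gives Res(f, 1 - I/2) = I.

Final answer: 17/(4*(z - 1 + I/2)^2) + I/(z - 1 + I/2) - 1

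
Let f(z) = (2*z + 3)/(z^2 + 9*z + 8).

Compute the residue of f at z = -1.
Write f(z) = P(z)/Q(z) with P(z) = 2*z + 3 and Q(z) = z^2 + 9*z + 8.
The denominator factors as Q(z) = (z + 8)*(z + 1), so z = -1 is a simple zero of Q and P is analytic there; z = -1 is therefore a simple pole and
  Res(f, z₀) = P(z₀)/Q'(z₀).

Q'(z) = 2*z + 9, so Q'(-1) = 7.
P(-1) = 1.

Res(f, -1) = (1)/(7) = 1/7

Final answer: 1/7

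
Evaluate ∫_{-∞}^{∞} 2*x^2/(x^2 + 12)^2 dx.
Let f(z) = 2*z^2/(z^2 + 12)^2. The denominator has no real zeros and deg Q - deg P = 2 ≥ 2, so the integral of f over the upper semicircle |z| = R tends to 0 as R → ∞. Closing the contour in the upper half-plane,
  ∫_{-∞}^{∞} f(x) dx = 2πi · Σ Res(f, z_k)  over the poles with Im z_k > 0.

Zeros of the denominator: z^2 + 12 = 0 gives z = ±2*sqrt(3)*I.
Upper half-plane: z = 2*sqrt(3)*I (a pole of order 2).

Write f(z) = g(z)/(z - 2*sqrt(3)*I)^2 with g(z) = 2*z^2/(z + 2*sqrt(3)*I)^2. For a double pole, Res(f, z₀) = g'(z₀):
  g'(z) = 8*sqrt(3)*I*z/(z + 2*sqrt(3)*I)^3
  Res(f, 2*sqrt(3)*I) = g'(2*sqrt(3)*I) = -sqrt(3)*I/12

∫_{-∞}^{∞} f(x) dx = 2πi · (-sqrt(3)*I/12) = sqrt(3)*pi/6

Final answer: sqrt(3)*pi/6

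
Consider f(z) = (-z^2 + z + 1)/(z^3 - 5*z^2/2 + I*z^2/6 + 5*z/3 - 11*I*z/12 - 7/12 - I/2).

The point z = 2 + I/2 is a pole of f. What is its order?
Factor the denominator:
  z^3 - 5*z^2/2 + I*z^2/6 + 5*z/3 - 11*I*z/12 - 7/12 - I/2 = (z - 2 - I/2)*(z - I/3)*(z - 1/2 + I)

The numerator P(z) = -z^2 + z + 1 has P(2 + I/2) = -3/4 - 3*I/2 ≠ 0, so no factor of (z - 2 - I/2) cancels.
Near z = 2 + I/2 we can therefore write f(z) = g(z)/(z - 2 - I/2) with g analytic at 2 + I/2 and g(2 + I/2) ≠ 0 (g is the numerator divided by the remaining denominator factors).

Hence z = 2 + I/2 is a pole of order 1.

Final answer: 1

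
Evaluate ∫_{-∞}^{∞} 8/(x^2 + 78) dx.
Let f(z) = 8/(z^2 + 78). The denominator has no real zeros and deg Q - deg P = 2 ≥ 2, so the integral of f over the upper semicircle |z| = R tends to 0 as R → ∞. Closing the contour in the upper half-plane,
  ∫_{-∞}^{∞} f(x) dx = 2πi · Σ Res(f, z_k)  over the poles with Im z_k > 0.

Zeros of the denominator: z^2 + 78 = 0 gives z = ±sqrt(78)*I.
Upper half-plane: z = sqrt(78)*I (simple).

Each pole is a simple zero of Q(z) = z^2 + 78, so Res(f, z₀) = P(z₀)/Q'(z₀) with P(z) = 8, Q'(z) = 2*z:
  Res(f, sqrt(78)*I) = (8)/(2*sqrt(78)*I) = -2*sqrt(78)*I/39

∫_{-∞}^{∞} f(x) dx = 2πi · (-2*sqrt(78)*I/39) = 4*sqrt(78)*pi/39

Final answer: 4*sqrt(78)*pi/39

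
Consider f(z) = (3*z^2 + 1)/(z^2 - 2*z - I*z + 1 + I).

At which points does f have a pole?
The singularities of f are the zeros of the denominator. Factoring,
  z^2 - 2*z - I*z + 1 + I = (z - 1)*(z - 1 - I)
so the candidates are z = 1, z = 1 + I.

Check the numerator P(z) = 3*z^2 + 1 at each one:
  P(1) = 4 ≠ 0, so z = 1 is a (simple) pole.
  P(1 + I) = 1 + 6*I ≠ 0, so z = 1 + I is a (simple) pole.

Poles of f: {1, 1 + I}

Final answer: {1, 1 + I}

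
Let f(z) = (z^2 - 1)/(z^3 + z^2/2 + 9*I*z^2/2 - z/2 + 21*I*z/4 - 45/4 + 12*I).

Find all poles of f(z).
The singularities of f are the zeros of the denominator. Factoring,
  z^3 + z^2/2 + 9*I*z^2/2 - z/2 + 21*I*z/4 - 45/4 + 12*I = (z + 1 - 3*I/2)*(z - 1/2 + 3*I)*(z + 3*I)
so the candidates are z = -1 + 3*I/2, z = 1/2 - 3*I, z = -3*I.

Check the numerator P(z) = z^2 - 1 at each one:
  P(-1 + 3*I/2) = -9/4 - 3*I ≠ 0, so z = -1 + 3*I/2 is a (simple) pole.
  P(1/2 - 3*I) = -39/4 - 3*I ≠ 0, so z = 1/2 - 3*I is a (simple) pole.
  P(-3*I) = -10 ≠ 0, so z = -3*I is a (simple) pole.

Poles of f: {-1 + 3*I/2, -3*I, 1/2 - 3*I}

Final answer: {-1 + 3*I/2, -3*I, 1/2 - 3*I}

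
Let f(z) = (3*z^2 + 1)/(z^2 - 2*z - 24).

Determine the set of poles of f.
The singularities of f are the zeros of the denominator. Factoring,
  z^2 - 2*z - 24 = (z - 6)*(z + 4)
so the candidates are z = 6, z = -4.

Check the numerator P(z) = 3*z^2 + 1 at each one:
  P(6) = 109 ≠ 0, so z = 6 is a (simple) pole.
  P(-4) = 49 ≠ 0, so z = -4 is a (simple) pole.

Poles of f: {-4, 6}

Final answer: {-4, 6}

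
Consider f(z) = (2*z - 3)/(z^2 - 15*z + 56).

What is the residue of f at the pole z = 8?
Write f(z) = P(z)/Q(z) with P(z) = 2*z - 3 and Q(z) = z^2 - 15*z + 56.
The denominator factors as Q(z) = (z - 8)*(z - 7), so z = 8 is a simple zero of Q and P is analytic there; z = 8 is therefore a simple pole and
  Res(f, z₀) = P(z₀)/Q'(z₀).

Q'(z) = 2*z - 15, so Q'(8) = 1.
P(8) = 13.

Res(f, 8) = (13)/(1) = 13

Final answer: 13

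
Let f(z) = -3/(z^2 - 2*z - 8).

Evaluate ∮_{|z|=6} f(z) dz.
By the residue theorem, ∮_C f(z) dz = 2πi · (sum of the residues of f at the poles inside |z| = 6).

The denominator factors as (z - 4)*(z + 2), so the singularities of f are simple poles at z = 4, z = -2.
  |4|² = 16 < 36 = 6², so this pole is inside the contour.
  |-2|² = 4 < 36 = 6², so this pole is inside the contour.

With P(z) = -3 and Q(z) = z^2 - 2*z - 8, each pole is simple, so Res(f, z₀) = P(z₀)/Q'(z₀) with Q'(z) = 2*z - 2.
  Res(f, 4) = P(4)/Q'(4) = (-3)/(6) = -1/2
  Res(f, -2) = P(-2)/Q'(-2) = (-3)/(-6) = 1/2

Sum of residues inside C: 0
∮_C f(z) dz = 2πi · (0) = 0

Final answer: 0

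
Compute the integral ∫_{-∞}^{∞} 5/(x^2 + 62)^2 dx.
5*sqrt(62)*pi/7688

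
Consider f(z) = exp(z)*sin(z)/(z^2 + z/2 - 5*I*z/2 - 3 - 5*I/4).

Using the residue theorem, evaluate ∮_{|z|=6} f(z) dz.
By the residue theorem, ∮_C f(z) dz = 2πi · (sum of the residues of f at the poles inside |z| = 6).

The denominator factors as (z - 1 - 3*I/2)*(z + 3/2 - I), so the singularities of f are simple poles at z = 1 + 3*I/2, z = -3/2 + I.
  |1 + 3*I/2|² = 13/4 < 36 = 6², so this pole is inside the contour.
  |-3/2 + I|² = 13/4 < 36 = 6², so this pole is inside the contour.

With P(z) = exp(z)*sin(z) and Q(z) = z^2 + z/2 - 5*I*z/2 - 3 - 5*I/4, each pole is simple, so Res(f, z₀) = P(z₀)/Q'(z₀) with Q'(z) = 2*z + 1/2 - 5*I/2.
  Res(f, 1 + 3*I/2) = P(1 + 3*I/2)/Q'(1 + 3*I/2) = (exp(1 + 3*I/2)*sin(1 + 3*I/2))/(5/2 + I/2) = (5/13 - I/13)*exp(1 + 3*I/2)*sin(1 + 3*I/2)
  Res(f, -3/2 + I) = P(-3/2 + I)/Q'(-3/2 + I) = (-exp(-3/2 + I)*sin(3/2 - I))/(-5/2 - I/2) = (5/13 - I/13)*exp(-3/2 + I)*sin(3/2 - I)

Sum of residues inside C: (5/13 - I/13)*exp(-3/2 + I)*sin(3/2 - I) + (5/13 - I/13)*exp(1 + 3*I/2)*sin(1 + 3*I/2)
∮_C f(z) dz = 2πi · ((5/13 - I/13)*exp(-3/2 + I)*sin(3/2 - I) + (5/13 - I/13)*exp(1 + 3*I/2)*sin(1 + 3*I/2)) = pi*(2/13 + 10*I/13)*exp(1 + 3*I/2)*sin(1 + 3*I/2) + pi*(2/13 + 10*I/13)*exp(-3/2 + I)*sin(3/2 - I)

Final answer: pi*(2/13 + 10*I/13)*exp(1 + 3*I/2)*sin(1 + 3*I/2) + pi*(2/13 + 10*I/13)*exp(-3/2 + I)*sin(3/2 - I)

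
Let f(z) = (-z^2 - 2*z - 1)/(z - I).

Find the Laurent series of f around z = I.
Put w = z - (I), i.e. z = w + I. The denominator is w, so it suffices to rewrite the numerator in powers of w.

P(z) = -z^2 - 2*z - 1
P(w + I) = -2*I + (-2 - 2*I)*w - w^2

Dividing each term by w:
  f = -2*I/w - 2 - 2*I - w

Substituting back w = z - I:
  f(z) = -2*I/(z - I) - 2 - 2*I - (z - I)

The series is finite because the numerator is a polynomial; the negative powers form the principal part, and the coefficient of 1/(z - I) gives Res(f, I) = -2*I.

Final answer: -2*I/(z - I) - 2 - 2*I - (z - I)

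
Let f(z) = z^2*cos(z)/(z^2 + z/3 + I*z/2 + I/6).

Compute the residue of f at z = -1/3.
Write f(z) = P(z)/Q(z) with P(z) = z^2*cos(z) and Q(z) = z^2 + z/3 + I*z/2 + I/6.
The denominator factors as Q(z) = (z + 1/3)*(z + I/2), so z = -1/3 is a simple zero of Q and P is analytic there; z = -1/3 is therefore a simple pole and
  Res(f, z₀) = P(z₀)/Q'(z₀).

Q'(z) = 2*z + 1/3 + I/2, so Q'(-1/3) = -1/3 + I/2.
P(-1/3) = cos(1/3)/9.

Res(f, -1/3) = (cos(1/3)/9)/(-1/3 + I/2) = (-4/39 - 2*I/13)*cos(1/3)

Final answer: (-4/39 - 2*I/13)*cos(1/3)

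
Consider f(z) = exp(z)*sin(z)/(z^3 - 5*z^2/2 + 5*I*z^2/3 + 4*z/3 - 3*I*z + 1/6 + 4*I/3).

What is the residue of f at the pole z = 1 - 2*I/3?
(18/13 + 27*I/13)*exp(1 - 2*I/3)*sin(1 - 2*I/3)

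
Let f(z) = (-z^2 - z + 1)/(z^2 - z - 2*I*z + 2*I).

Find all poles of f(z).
{2*I, 1}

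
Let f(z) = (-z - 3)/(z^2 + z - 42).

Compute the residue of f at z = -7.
Write f(z) = P(z)/Q(z) with P(z) = -z - 3 and Q(z) = z^2 + z - 42.
The denominator factors as Q(z) = (z - 6)*(z + 7), so z = -7 is a simple zero of Q and P is analytic there; z = -7 is therefore a simple pole and
  Res(f, z₀) = P(z₀)/Q'(z₀).

Q'(z) = 2*z + 1, so Q'(-7) = -13.
P(-7) = 4.

Res(f, -7) = (4)/(-13) = -4/13

Final answer: -4/13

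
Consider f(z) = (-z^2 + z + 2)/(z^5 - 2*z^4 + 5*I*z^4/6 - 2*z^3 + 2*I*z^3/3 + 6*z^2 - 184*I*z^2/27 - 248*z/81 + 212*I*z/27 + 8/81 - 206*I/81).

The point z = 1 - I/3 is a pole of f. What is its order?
Factor the denominator:
  z^5 - 2*z^4 + 5*I*z^4/6 - 2*z^3 + 2*I*z^3/3 + 6*z^2 - 184*I*z^2/27 - 248*z/81 + 212*I*z/27 + 8/81 - 206*I/81 = (z - 1 + I/3)^4*(z + 2 - I/2)

The numerator P(z) = -z^2 + z + 2 has P(1 - I/3) = 19/9 + I/3 ≠ 0, so no factor of (z - 1 + I/3) cancels.
Near z = 1 - I/3 we can therefore write f(z) = g(z)/(z - 1 + I/3)^4 with g analytic at 1 - I/3 and g(1 - I/3) ≠ 0 (g is the numerator divided by the remaining denominator factors).

Hence z = 1 - I/3 is a pole of order 4.

Final answer: 4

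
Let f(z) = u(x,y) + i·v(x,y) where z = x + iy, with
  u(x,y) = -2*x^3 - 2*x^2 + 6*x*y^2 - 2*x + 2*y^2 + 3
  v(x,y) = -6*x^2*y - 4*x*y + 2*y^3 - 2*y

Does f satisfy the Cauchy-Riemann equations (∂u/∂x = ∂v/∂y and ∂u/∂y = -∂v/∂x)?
∂u/∂x = -6*x^2 - 4*x + 6*y^2 - 2
∂v/∂y = -6*x^2 - 4*x + 6*y^2 - 2
∂u/∂y = 12*x*y + 4*y
∂v/∂x = -12*x*y - 4*y
∂u/∂x = ∂v/∂y and ∂u/∂y = -∂v/∂x hold identically; f is analytic.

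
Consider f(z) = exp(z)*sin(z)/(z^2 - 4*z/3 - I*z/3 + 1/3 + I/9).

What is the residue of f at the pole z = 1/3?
Write f(z) = P(z)/Q(z) with P(z) = exp(z)*sin(z) and Q(z) = z^2 - 4*z/3 - I*z/3 + 1/3 + I/9.
The denominator factors as Q(z) = (z - 1/3)*(z - 1 - I/3), so z = 1/3 is a simple zero of Q and P is analytic there; z = 1/3 is therefore a simple pole and
  Res(f, z₀) = P(z₀)/Q'(z₀).

Q'(z) = 2*z - 4/3 - I/3, so Q'(1/3) = -2/3 - I/3.
P(1/3) = exp(1/3)*sin(1/3).

Res(f, 1/3) = (exp(1/3)*sin(1/3))/(-2/3 - I/3) = (-6/5 + 3*I/5)*exp(1/3)*sin(1/3)

Final answer: (-6/5 + 3*I/5)*exp(1/3)*sin(1/3)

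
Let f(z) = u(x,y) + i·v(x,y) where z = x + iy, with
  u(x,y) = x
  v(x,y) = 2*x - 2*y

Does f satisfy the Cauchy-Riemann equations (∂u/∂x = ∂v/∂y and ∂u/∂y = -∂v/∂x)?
∂u/∂x = 1
∂v/∂y = -2
∂u/∂y = 0
∂v/∂x = 2
∂u/∂x ≠ ∂v/∂y and ∂u/∂y ≠ -∂v/∂x; the Cauchy-Riemann equations are not satisfied, so f is not analytic.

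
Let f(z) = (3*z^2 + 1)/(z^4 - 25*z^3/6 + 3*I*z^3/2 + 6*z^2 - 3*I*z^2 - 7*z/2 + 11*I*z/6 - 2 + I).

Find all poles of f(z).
The singularities of f are the zeros of the denominator. Factoring,
  z^4 - 25*z^3/6 + 3*I*z^3/2 + 6*z^2 - 3*I*z^2 - 7*z/2 + 11*I*z/6 - 2 + I = (z - 2 + I)*(z - 1 - I)*(z - 3/2 + 3*I/2)*(z + 1/3)
so the candidates are z = 2 - I, z = 1 + I, z = 3/2 - 3*I/2, z = -1/3.

Check the numerator P(z) = 3*z^2 + 1 at each one:
  P(2 - I) = 10 - 12*I ≠ 0, so z = 2 - I is a (simple) pole.
  P(1 + I) = 1 + 6*I ≠ 0, so z = 1 + I is a (simple) pole.
  P(3/2 - 3*I/2) = 1 - 27*I/2 ≠ 0, so z = 3/2 - 3*I/2 is a (simple) pole.
  P(-1/3) = 4/3 ≠ 0, so z = -1/3 is a (simple) pole.

Poles of f: {-1/3, 1 + I, 3/2 - 3*I/2, 2 - I}

Final answer: {-1/3, 1 + I, 3/2 - 3*I/2, 2 - I}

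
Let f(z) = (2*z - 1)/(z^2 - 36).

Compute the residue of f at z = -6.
13/12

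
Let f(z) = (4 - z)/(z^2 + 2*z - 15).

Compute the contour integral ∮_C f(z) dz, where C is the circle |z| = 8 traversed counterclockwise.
By the residue theorem, ∮_C f(z) dz = 2πi · (sum of the residues of f at the poles inside |z| = 8).

The denominator factors as (z - 3)*(z + 5), so the singularities of f are simple poles at z = 3, z = -5.
  |3|² = 9 < 64 = 8², so this pole is inside the contour.
  |-5|² = 25 < 64 = 8², so this pole is inside the contour.

With P(z) = 4 - z and Q(z) = z^2 + 2*z - 15, each pole is simple, so Res(f, z₀) = P(z₀)/Q'(z₀) with Q'(z) = 2*z + 2.
  Res(f, 3) = P(3)/Q'(3) = (1)/(8) = 1/8
  Res(f, -5) = P(-5)/Q'(-5) = (9)/(-8) = -9/8

Sum of residues inside C: -1
∮_C f(z) dz = 2πi · (-1) = -2*I*pi

Final answer: -2*I*pi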